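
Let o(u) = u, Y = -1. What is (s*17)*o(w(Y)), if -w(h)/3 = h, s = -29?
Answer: -1479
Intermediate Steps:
w(h) = -3*h
(s*17)*o(w(Y)) = (-29*17)*(-3*(-1)) = -493*3 = -1479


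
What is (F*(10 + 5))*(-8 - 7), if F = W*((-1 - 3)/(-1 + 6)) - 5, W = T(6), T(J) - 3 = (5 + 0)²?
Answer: 6165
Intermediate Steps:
T(J) = 28 (T(J) = 3 + (5 + 0)² = 3 + 5² = 3 + 25 = 28)
W = 28
F = -137/5 (F = 28*((-1 - 3)/(-1 + 6)) - 5 = 28*(-4/5) - 5 = 28*(-4*⅕) - 5 = 28*(-⅘) - 5 = -112/5 - 5 = -137/5 ≈ -27.400)
(F*(10 + 5))*(-8 - 7) = (-137*(10 + 5)/5)*(-8 - 7) = -137/5*15*(-15) = -411*(-15) = 6165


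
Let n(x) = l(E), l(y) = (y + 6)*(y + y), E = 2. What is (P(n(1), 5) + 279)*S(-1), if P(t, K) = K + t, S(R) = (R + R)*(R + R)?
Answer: 1264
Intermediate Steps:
l(y) = 2*y*(6 + y) (l(y) = (6 + y)*(2*y) = 2*y*(6 + y))
n(x) = 32 (n(x) = 2*2*(6 + 2) = 2*2*8 = 32)
S(R) = 4*R**2 (S(R) = (2*R)*(2*R) = 4*R**2)
(P(n(1), 5) + 279)*S(-1) = ((5 + 32) + 279)*(4*(-1)**2) = (37 + 279)*(4*1) = 316*4 = 1264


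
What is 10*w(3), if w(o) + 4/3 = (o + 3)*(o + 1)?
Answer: 680/3 ≈ 226.67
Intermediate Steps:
w(o) = -4/3 + (1 + o)*(3 + o) (w(o) = -4/3 + (o + 3)*(o + 1) = -4/3 + (3 + o)*(1 + o) = -4/3 + (1 + o)*(3 + o))
10*w(3) = 10*(5/3 + 3² + 4*3) = 10*(5/3 + 9 + 12) = 10*(68/3) = 680/3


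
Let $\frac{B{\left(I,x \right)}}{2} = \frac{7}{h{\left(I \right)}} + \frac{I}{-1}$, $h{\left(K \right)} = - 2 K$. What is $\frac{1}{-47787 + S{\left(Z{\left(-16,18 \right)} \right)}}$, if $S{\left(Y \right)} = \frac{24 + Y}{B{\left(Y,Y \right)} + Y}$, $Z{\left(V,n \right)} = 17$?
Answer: $- \frac{296}{14145649} \approx -2.0925 \cdot 10^{-5}$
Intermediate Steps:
$B{\left(I,x \right)} = - \frac{7}{I} - 2 I$ ($B{\left(I,x \right)} = 2 \left(\frac{7}{\left(-2\right) I} + \frac{I}{-1}\right) = 2 \left(7 \left(- \frac{1}{2 I}\right) + I \left(-1\right)\right) = 2 \left(- \frac{7}{2 I} - I\right) = 2 \left(- I - \frac{7}{2 I}\right) = - \frac{7}{I} - 2 I$)
$S{\left(Y \right)} = \frac{24 + Y}{- Y - \frac{7}{Y}}$ ($S{\left(Y \right)} = \frac{24 + Y}{\left(- \frac{7}{Y} - 2 Y\right) + Y} = \frac{24 + Y}{- Y - \frac{7}{Y}}$)
$\frac{1}{-47787 + S{\left(Z{\left(-16,18 \right)} \right)}} = \frac{1}{-47787 + \frac{17 \left(24 + 17\right)}{-7 - 17^{2}}} = \frac{1}{-47787 + 17 \frac{1}{-7 - 289} \cdot 41} = \frac{1}{-47787 + 17 \frac{1}{-296} \cdot 41} = \frac{1}{-47787 + 17 \left(- \frac{1}{296}\right) 41} = \frac{1}{-47787 - \frac{697}{296}} = \frac{1}{- \frac{14145649}{296}} = - \frac{296}{14145649}$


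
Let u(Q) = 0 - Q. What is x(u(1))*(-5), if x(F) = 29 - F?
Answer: -150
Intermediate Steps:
u(Q) = -Q
x(u(1))*(-5) = (29 - (-1))*(-5) = (29 - 1*(-1))*(-5) = (29 + 1)*(-5) = 30*(-5) = -150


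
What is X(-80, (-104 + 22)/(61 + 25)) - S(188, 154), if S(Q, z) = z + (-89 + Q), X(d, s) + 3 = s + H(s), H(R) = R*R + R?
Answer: -475189/1849 ≈ -257.00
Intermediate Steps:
H(R) = R + R² (H(R) = R² + R = R + R²)
X(d, s) = -3 + s + s*(1 + s) (X(d, s) = -3 + (s + s*(1 + s)) = -3 + s + s*(1 + s))
S(Q, z) = -89 + Q + z
X(-80, (-104 + 22)/(61 + 25)) - S(188, 154) = (-3 + (-104 + 22)/(61 + 25) + ((-104 + 22)/(61 + 25))*(1 + (-104 + 22)/(61 + 25))) - (-89 + 188 + 154) = (-3 - 82/86 + (-82/86)*(1 - 82/86)) - 1*253 = (-3 - 82*1/86 + (-82*1/86)*(1 - 82*1/86)) - 253 = (-3 - 41/43 - 41*(1 - 41/43)/43) - 253 = (-3 - 41/43 - 41/43*2/43) - 253 = (-3 - 41/43 - 82/1849) - 253 = -7392/1849 - 253 = -475189/1849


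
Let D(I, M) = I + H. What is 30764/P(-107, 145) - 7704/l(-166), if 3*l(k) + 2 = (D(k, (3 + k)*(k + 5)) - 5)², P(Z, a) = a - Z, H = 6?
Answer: 29702291/245007 ≈ 121.23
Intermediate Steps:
D(I, M) = 6 + I (D(I, M) = I + 6 = 6 + I)
l(k) = -⅔ + (1 + k)²/3 (l(k) = -⅔ + ((6 + k) - 5)²/3 = -⅔ + (1 + k)²/3)
30764/P(-107, 145) - 7704/l(-166) = 30764/(145 - 1*(-107)) - 7704/(-⅔ + (1 - 166)²/3) = 30764/(145 + 107) - 7704/(-⅔ + (⅓)*(-165)²) = 30764/252 - 7704/(-⅔ + (⅓)*27225) = 30764*(1/252) - 7704/(-⅔ + 9075) = 7691/63 - 7704/27223/3 = 7691/63 - 7704*3/27223 = 7691/63 - 23112/27223 = 29702291/245007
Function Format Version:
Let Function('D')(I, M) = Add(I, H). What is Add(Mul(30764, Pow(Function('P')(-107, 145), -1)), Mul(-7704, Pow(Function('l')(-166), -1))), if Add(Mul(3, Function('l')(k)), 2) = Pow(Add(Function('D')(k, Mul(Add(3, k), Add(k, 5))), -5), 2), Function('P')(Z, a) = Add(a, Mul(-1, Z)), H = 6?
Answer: Rational(29702291, 245007) ≈ 121.23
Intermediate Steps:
Function('D')(I, M) = Add(6, I) (Function('D')(I, M) = Add(I, 6) = Add(6, I))
Function('l')(k) = Add(Rational(-2, 3), Mul(Rational(1, 3), Pow(Add(1, k), 2))) (Function('l')(k) = Add(Rational(-2, 3), Mul(Rational(1, 3), Pow(Add(Add(6, k), -5), 2))) = Add(Rational(-2, 3), Mul(Rational(1, 3), Pow(Add(1, k), 2))))
Add(Mul(30764, Pow(Function('P')(-107, 145), -1)), Mul(-7704, Pow(Function('l')(-166), -1))) = Add(Mul(30764, Pow(Add(145, Mul(-1, -107)), -1)), Mul(-7704, Pow(Add(Rational(-2, 3), Mul(Rational(1, 3), Pow(Add(1, -166), 2))), -1))) = Add(Mul(30764, Pow(Add(145, 107), -1)), Mul(-7704, Pow(Add(Rational(-2, 3), Mul(Rational(1, 3), Pow(-165, 2))), -1))) = Add(Mul(30764, Pow(252, -1)), Mul(-7704, Pow(Add(Rational(-2, 3), Mul(Rational(1, 3), 27225)), -1))) = Add(Mul(30764, Rational(1, 252)), Mul(-7704, Pow(Add(Rational(-2, 3), 9075), -1))) = Add(Rational(7691, 63), Mul(-7704, Pow(Rational(27223, 3), -1))) = Add(Rational(7691, 63), Mul(-7704, Rational(3, 27223))) = Add(Rational(7691, 63), Rational(-23112, 27223)) = Rational(29702291, 245007)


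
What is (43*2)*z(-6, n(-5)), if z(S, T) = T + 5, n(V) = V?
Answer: 0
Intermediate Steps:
z(S, T) = 5 + T
(43*2)*z(-6, n(-5)) = (43*2)*(5 - 5) = 86*0 = 0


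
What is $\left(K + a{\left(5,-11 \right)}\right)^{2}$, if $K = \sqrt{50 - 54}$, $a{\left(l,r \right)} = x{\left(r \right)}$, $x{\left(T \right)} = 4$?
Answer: $12 + 16 i \approx 12.0 + 16.0 i$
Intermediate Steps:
$a{\left(l,r \right)} = 4$
$K = 2 i$ ($K = \sqrt{-4} = 2 i \approx 2.0 i$)
$\left(K + a{\left(5,-11 \right)}\right)^{2} = \left(2 i + 4\right)^{2} = \left(4 + 2 i\right)^{2}$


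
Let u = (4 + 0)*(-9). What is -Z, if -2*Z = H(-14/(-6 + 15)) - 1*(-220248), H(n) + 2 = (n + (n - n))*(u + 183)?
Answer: 330026/3 ≈ 1.1001e+5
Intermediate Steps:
u = -36 (u = 4*(-9) = -36)
H(n) = -2 + 147*n (H(n) = -2 + (n + (n - n))*(-36 + 183) = -2 + (n + 0)*147 = -2 + n*147 = -2 + 147*n)
Z = -330026/3 (Z = -((-2 + 147*(-14/(-6 + 15))) - 1*(-220248))/2 = -((-2 + 147*(-14/9)) + 220248)/2 = -((-2 - 686/3) + 220248)/2 = -(-692/3 + 220248)/2 = -½*660052/3 = -330026/3 ≈ -1.1001e+5)
-Z = -1*(-330026/3) = 330026/3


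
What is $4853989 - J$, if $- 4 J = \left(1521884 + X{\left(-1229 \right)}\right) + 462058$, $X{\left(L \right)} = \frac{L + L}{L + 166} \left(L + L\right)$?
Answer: $\frac{11371024905}{2126} \approx 5.3486 \cdot 10^{6}$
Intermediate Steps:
$X{\left(L \right)} = \frac{4 L^{2}}{166 + L}$ ($X{\left(L \right)} = \frac{2 L}{166 + L} 2 L = \frac{4 L^{2}}{166 + L}$)
$J = - \frac{1051444291}{2126}$ ($J = - \frac{\left(1521884 + \frac{4 \left(-1229\right)^{2}}{166 - 1229}\right) + 462058}{4} = - \frac{\left(1521884 + 4 \cdot 1510441 \frac{1}{-1063}\right) + 462058}{4} = - \frac{\left(1521884 + 4 \cdot 1510441 \left(- \frac{1}{1063}\right)\right) + 462058}{4} = - \frac{\left(1521884 - \frac{6041764}{1063}\right) + 462058}{4} = - \frac{\frac{1611720928}{1063} + 462058}{4} = \left(- \frac{1}{4}\right) \frac{2102888582}{1063} = - \frac{1051444291}{2126} \approx -4.9456 \cdot 10^{5}$)
$4853989 - J = 4853989 - - \frac{1051444291}{2126} = 4853989 + \frac{1051444291}{2126} = \frac{11371024905}{2126}$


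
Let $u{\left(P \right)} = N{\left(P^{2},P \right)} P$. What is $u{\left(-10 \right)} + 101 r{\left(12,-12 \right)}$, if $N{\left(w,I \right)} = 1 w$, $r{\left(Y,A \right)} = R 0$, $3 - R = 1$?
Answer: $-1000$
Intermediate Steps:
$R = 2$ ($R = 3 - 1 = 2$)
$r{\left(Y,A \right)} = 0$ ($r{\left(Y,A \right)} = 2 \cdot 0 = 0$)
$N{\left(w,I \right)} = w$
$u{\left(P \right)} = P^{3}$ ($u{\left(P \right)} = P^{2} P = P^{3}$)
$u{\left(-10 \right)} + 101 r{\left(12,-12 \right)} = \left(-10\right)^{3} + 101 \cdot 0 = -1000 + 0 = -1000$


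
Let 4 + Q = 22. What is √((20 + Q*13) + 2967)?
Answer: √3221 ≈ 56.754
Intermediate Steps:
Q = 18 (Q = -4 + 22 = 18)
√((20 + Q*13) + 2967) = √((20 + 18*13) + 2967) = √((20 + 234) + 2967) = √(254 + 2967) = √3221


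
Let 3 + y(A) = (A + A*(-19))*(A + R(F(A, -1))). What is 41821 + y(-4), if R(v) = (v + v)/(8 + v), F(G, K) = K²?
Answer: 41546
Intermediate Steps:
R(v) = 2*v/(8 + v) (R(v) = (2*v)/(8 + v) = 2*v/(8 + v))
y(A) = -3 - 18*A*(2/9 + A) (y(A) = -3 + (A + A*(-19))*(A + 2*(-1)²/(8 + (-1)²)) = -3 + (A - 19*A)*(A + 2*1/(8 + 1)) = -3 + (-18*A)*(A + 2*1/9) = -3 + (-18*A)*(A + 2*1*(⅑)) = -3 + (-18*A)*(A + 2/9) = -3 + (-18*A)*(2/9 + A) = -3 - 18*A*(2/9 + A))
41821 + y(-4) = 41821 + (-3 - 18*(-4)² - 4*(-4)) = 41821 + (-3 - 18*16 + 16) = 41821 + (-3 - 288 + 16) = 41821 - 275 = 41546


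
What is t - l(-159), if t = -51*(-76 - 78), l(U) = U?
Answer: 8013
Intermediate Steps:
t = 7854 (t = -51*(-154) = 7854)
t - l(-159) = 7854 - 1*(-159) = 7854 + 159 = 8013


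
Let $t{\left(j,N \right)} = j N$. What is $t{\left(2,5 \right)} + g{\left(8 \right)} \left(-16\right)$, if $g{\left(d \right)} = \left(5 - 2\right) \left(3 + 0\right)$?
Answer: $-134$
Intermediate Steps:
$t{\left(j,N \right)} = N j$
$g{\left(d \right)} = 9$ ($g{\left(d \right)} = 3 \cdot 3 = 9$)
$t{\left(2,5 \right)} + g{\left(8 \right)} \left(-16\right) = 5 \cdot 2 + 9 \left(-16\right) = 10 - 144 = -134$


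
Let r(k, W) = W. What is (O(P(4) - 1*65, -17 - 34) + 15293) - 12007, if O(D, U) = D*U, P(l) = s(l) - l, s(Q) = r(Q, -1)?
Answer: 6856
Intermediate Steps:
s(Q) = -1
P(l) = -1 - l
(O(P(4) - 1*65, -17 - 34) + 15293) - 12007 = (((-1 - 1*4) - 1*65)*(-17 - 34) + 15293) - 12007 = (((-1 - 4) - 65)*(-51) + 15293) - 12007 = ((-5 - 65)*(-51) + 15293) - 12007 = (-70*(-51) + 15293) - 12007 = (3570 + 15293) - 12007 = 18863 - 12007 = 6856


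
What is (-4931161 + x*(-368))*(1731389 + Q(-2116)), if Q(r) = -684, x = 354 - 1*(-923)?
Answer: -9347705583385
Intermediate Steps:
x = 1277 (x = 354 + 923 = 1277)
(-4931161 + x*(-368))*(1731389 + Q(-2116)) = (-4931161 + 1277*(-368))*(1731389 - 684) = (-4931161 - 469936)*1730705 = -5401097*1730705 = -9347705583385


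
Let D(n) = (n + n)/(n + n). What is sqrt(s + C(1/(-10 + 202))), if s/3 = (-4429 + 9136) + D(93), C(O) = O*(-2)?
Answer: sqrt(8135418)/24 ≈ 118.84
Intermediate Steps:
D(n) = 1 (D(n) = (2*n)/((2*n)) = (2*n)*(1/(2*n)) = 1)
C(O) = -2*O
s = 14124 (s = 3*((-4429 + 9136) + 1) = 3*(4707 + 1) = 3*4708 = 14124)
sqrt(s + C(1/(-10 + 202))) = sqrt(14124 - 2/(-10 + 202)) = sqrt(14124 - 2/192) = sqrt(14124 - 2*1/192) = sqrt(14124 - 1/96) = sqrt(1355903/96) = sqrt(8135418)/24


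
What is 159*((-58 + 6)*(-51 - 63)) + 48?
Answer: 942600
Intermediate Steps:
159*((-58 + 6)*(-51 - 63)) + 48 = 159*(-52*(-114)) + 48 = 159*5928 + 48 = 942552 + 48 = 942600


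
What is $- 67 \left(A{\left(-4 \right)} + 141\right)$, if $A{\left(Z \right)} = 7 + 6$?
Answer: $-10318$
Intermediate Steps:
$A{\left(Z \right)} = 13$
$- 67 \left(A{\left(-4 \right)} + 141\right) = - 67 \left(13 + 141\right) = \left(-67\right) 154 = -10318$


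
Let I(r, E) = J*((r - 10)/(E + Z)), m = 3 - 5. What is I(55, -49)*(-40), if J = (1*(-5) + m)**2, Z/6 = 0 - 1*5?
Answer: 88200/79 ≈ 1116.5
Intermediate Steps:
m = -2
Z = -30 (Z = 6*(0 - 1*5) = 6*(0 - 5) = 6*(-5) = -30)
J = 49 (J = (1*(-5) - 2)**2 = (-5 - 2)**2 = (-7)**2 = 49)
I(r, E) = 49*(-10 + r)/(-30 + E) (I(r, E) = 49*((r - 10)/(E - 30)) = 49*((-10 + r)/(-30 + E)) = 49*(-10 + r)/(-30 + E))
I(55, -49)*(-40) = (49*(-10 + 55)/(-30 - 49))*(-40) = (49*45/(-79))*(-40) = (49*(-1/79)*45)*(-40) = -2205/79*(-40) = 88200/79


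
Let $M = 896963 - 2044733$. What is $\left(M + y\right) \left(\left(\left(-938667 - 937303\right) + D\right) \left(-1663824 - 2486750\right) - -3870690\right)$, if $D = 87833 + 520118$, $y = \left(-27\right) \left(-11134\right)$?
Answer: $-4458569924971478592$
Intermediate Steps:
$y = 300618$
$D = 607951$
$M = -1147770$
$\left(M + y\right) \left(\left(\left(-938667 - 937303\right) + D\right) \left(-1663824 - 2486750\right) - -3870690\right) = \left(-1147770 + 300618\right) \left(\left(\left(-938667 - 937303\right) + 607951\right) \left(-1663824 - 2486750\right) - -3870690\right) = - 847152 \left(\left(\left(-938667 - 937303\right) + 607951\right) \left(-4150574\right) + 3870690\right) = - 847152 \left(\left(-1875970 + 607951\right) \left(-4150574\right) + 3870690\right) = - 847152 \left(\left(-1268019\right) \left(-4150574\right) + 3870690\right) = - 847152 \left(5263006692906 + 3870690\right) = \left(-847152\right) 5263010563596 = -4458569924971478592$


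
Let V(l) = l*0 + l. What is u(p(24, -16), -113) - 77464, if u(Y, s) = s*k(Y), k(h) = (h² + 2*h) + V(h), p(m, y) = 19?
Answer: -124698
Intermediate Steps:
V(l) = l (V(l) = 0 + l = l)
k(h) = h² + 3*h (k(h) = (h² + 2*h) + h = h² + 3*h)
u(Y, s) = Y*s*(3 + Y) (u(Y, s) = s*(Y*(3 + Y)) = Y*s*(3 + Y))
u(p(24, -16), -113) - 77464 = 19*(-113)*(3 + 19) - 77464 = 19*(-113)*22 - 77464 = -47234 - 77464 = -124698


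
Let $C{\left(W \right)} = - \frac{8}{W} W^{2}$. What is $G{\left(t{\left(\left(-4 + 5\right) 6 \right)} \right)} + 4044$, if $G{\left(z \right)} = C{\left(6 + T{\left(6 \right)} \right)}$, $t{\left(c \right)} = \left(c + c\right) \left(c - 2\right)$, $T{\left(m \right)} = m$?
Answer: $3948$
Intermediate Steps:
$C{\left(W \right)} = - 8 W$
$t{\left(c \right)} = 2 c \left(-2 + c\right)$
$G{\left(z \right)} = -96$ ($G{\left(z \right)} = - 8 \left(6 + 6\right) = \left(-8\right) 12 = -96$)
$G{\left(t{\left(\left(-4 + 5\right) 6 \right)} \right)} + 4044 = -96 + 4044 = 3948$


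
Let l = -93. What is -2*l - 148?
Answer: 38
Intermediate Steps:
-2*l - 148 = -2*(-93) - 148 = 186 - 148 = 38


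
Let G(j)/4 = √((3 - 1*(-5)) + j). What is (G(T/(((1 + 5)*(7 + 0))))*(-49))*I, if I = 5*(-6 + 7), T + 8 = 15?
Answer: -3430*√6/3 ≈ -2800.6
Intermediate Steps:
T = 7 (T = -8 + 15 = 7)
G(j) = 4*√(8 + j) (G(j) = 4*√((3 - 1*(-5)) + j) = 4*√((3 + 5) + j) = 4*√(8 + j))
I = 5 (I = 5*1 = 5)
(G(T/(((1 + 5)*(7 + 0))))*(-49))*I = ((4*√(8 + 7/(((1 + 5)*(7 + 0)))))*(-49))*5 = ((4*√(8 + 7/((6*7))))*(-49))*5 = ((4*√(8 + 7/42))*(-49))*5 = ((4*√(8 + 7*(1/42)))*(-49))*5 = ((4*√(8 + ⅙))*(-49))*5 = ((4*√(49/6))*(-49))*5 = ((4*(7*√6/6))*(-49))*5 = ((14*√6/3)*(-49))*5 = -686*√6/3*5 = -3430*√6/3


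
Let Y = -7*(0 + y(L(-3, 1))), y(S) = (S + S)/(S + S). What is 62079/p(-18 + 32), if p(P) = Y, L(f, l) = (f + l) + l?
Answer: -62079/7 ≈ -8868.4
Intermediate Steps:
L(f, l) = f + 2*l
y(S) = 1 (y(S) = (2*S)/((2*S)) = (2*S)*(1/(2*S)) = 1)
Y = -7 (Y = -7*(0 + 1) = -7*1 = -7)
p(P) = -7
62079/p(-18 + 32) = 62079/(-7) = 62079*(-1/7) = -62079/7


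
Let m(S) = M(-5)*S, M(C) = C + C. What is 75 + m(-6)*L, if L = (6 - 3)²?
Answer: 615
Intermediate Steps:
M(C) = 2*C
L = 9 (L = 3² = 9)
m(S) = -10*S (m(S) = (2*(-5))*S = -10*S)
75 + m(-6)*L = 75 - 10*(-6)*9 = 75 + 60*9 = 75 + 540 = 615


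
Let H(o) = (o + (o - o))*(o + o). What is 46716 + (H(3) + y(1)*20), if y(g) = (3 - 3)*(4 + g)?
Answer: 46734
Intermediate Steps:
y(g) = 0 (y(g) = 0*(4 + g) = 0)
H(o) = 2*o² (H(o) = (o + 0)*(2*o) = o*(2*o) = 2*o²)
46716 + (H(3) + y(1)*20) = 46716 + (2*3² + 0*20) = 46716 + (2*9 + 0) = 46716 + (18 + 0) = 46716 + 18 = 46734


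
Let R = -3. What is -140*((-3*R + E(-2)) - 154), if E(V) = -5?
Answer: 21000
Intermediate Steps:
-140*((-3*R + E(-2)) - 154) = -140*((-3*(-3) - 5) - 154) = -140*((9 - 5) - 154) = -140*(4 - 154) = -140*(-150) = 21000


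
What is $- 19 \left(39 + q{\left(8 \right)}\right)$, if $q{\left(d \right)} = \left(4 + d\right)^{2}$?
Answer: $-3477$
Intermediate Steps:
$- 19 \left(39 + q{\left(8 \right)}\right) = - 19 \left(39 + \left(4 + 8\right)^{2}\right) = - 19 \left(39 + 12^{2}\right) = - 19 \left(39 + 144\right) = \left(-19\right) 183 = -3477$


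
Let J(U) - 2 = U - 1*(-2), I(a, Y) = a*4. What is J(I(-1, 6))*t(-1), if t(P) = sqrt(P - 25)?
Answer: 0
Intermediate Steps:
I(a, Y) = 4*a
t(P) = sqrt(-25 + P)
J(U) = 4 + U (J(U) = 2 + (U - 1*(-2)) = 2 + (U + 2) = 2 + (2 + U) = 4 + U)
J(I(-1, 6))*t(-1) = (4 + 4*(-1))*sqrt(-25 - 1) = (4 - 4)*sqrt(-26) = 0*(I*sqrt(26)) = 0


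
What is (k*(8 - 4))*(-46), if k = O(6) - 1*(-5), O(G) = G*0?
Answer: -920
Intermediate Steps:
O(G) = 0
k = 5 (k = 0 - 1*(-5) = 0 + 5 = 5)
(k*(8 - 4))*(-46) = (5*(8 - 4))*(-46) = (5*4)*(-46) = 20*(-46) = -920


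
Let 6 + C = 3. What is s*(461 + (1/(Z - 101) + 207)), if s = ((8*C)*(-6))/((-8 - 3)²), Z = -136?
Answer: 7599120/9559 ≈ 794.97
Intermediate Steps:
C = -3 (C = -6 + 3 = -3)
s = 144/121 (s = ((8*(-3))*(-6))/((-8 - 3)²) = (-24*(-6))/((-11)²) = 144/121 ≈ 1.1901)
s*(461 + (1/(Z - 101) + 207)) = 144*(461 + (1/(-136 - 101) + 207))/121 = 144*(461 + (1/(-237) + 207))/121 = 144*(461 + (-1/237 + 207))/121 = 144*(461 + 49058/237)/121 = (144/121)*(158315/237) = 7599120/9559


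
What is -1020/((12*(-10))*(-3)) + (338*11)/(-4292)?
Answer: -11909/3219 ≈ -3.6996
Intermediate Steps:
-1020/((12*(-10))*(-3)) + (338*11)/(-4292) = -1020/((-120*(-3))) + 3718*(-1/4292) = -1020/360 - 1859/2146 = -1020*1/360 - 1859/2146 = -17/6 - 1859/2146 = -11909/3219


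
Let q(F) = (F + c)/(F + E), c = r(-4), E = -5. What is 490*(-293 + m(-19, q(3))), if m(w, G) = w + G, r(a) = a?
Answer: -152635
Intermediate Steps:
c = -4
q(F) = (-4 + F)/(-5 + F) (q(F) = (F - 4)/(F - 5) = (-4 + F)/(-5 + F))
m(w, G) = G + w
490*(-293 + m(-19, q(3))) = 490*(-293 + ((-4 + 3)/(-5 + 3) - 19)) = 490*(-293 + (-1/(-2) - 19)) = 490*(-293 + (-½*(-1) - 19)) = 490*(-293 + (½ - 19)) = 490*(-293 - 37/2) = 490*(-623/2) = -152635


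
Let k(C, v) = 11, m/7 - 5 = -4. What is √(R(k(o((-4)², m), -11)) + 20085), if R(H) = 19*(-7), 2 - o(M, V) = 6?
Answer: 4*√1247 ≈ 141.25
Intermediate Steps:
m = 7 (m = 35 + 7*(-4) = 35 - 28 = 7)
o(M, V) = -4 (o(M, V) = 2 - 1*6 = 2 - 6 = -4)
R(H) = -133
√(R(k(o((-4)², m), -11)) + 20085) = √(-133 + 20085) = √19952 = 4*√1247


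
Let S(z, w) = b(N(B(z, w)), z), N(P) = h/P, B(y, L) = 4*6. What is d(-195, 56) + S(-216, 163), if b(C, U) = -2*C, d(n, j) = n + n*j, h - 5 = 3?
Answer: -33347/3 ≈ -11116.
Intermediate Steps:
h = 8 (h = 5 + 3 = 8)
B(y, L) = 24
d(n, j) = n + j*n
N(P) = 8/P
S(z, w) = -2/3 (S(z, w) = -16/24 = -2*1/3 = -2/3)
d(-195, 56) + S(-216, 163) = -195*(1 + 56) - 2/3 = -195*57 - 2/3 = -11115 - 2/3 = -33347/3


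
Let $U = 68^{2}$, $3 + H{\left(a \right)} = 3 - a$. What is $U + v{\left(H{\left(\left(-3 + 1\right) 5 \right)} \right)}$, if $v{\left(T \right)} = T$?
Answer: $4634$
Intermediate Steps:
$H{\left(a \right)} = - a$ ($H{\left(a \right)} = -3 - \left(-3 + a\right) = - a$)
$U = 4624$
$U + v{\left(H{\left(\left(-3 + 1\right) 5 \right)} \right)} = 4624 - \left(-3 + 1\right) 5 = 4624 - \left(-2\right) 5 = 4624 - -10 = 4624 + 10 = 4634$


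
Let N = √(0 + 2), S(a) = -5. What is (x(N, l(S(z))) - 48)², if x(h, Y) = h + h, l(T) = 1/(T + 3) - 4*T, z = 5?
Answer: 2312 - 192*√2 ≈ 2040.5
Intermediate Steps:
l(T) = 1/(3 + T) - 4*T
N = √2 ≈ 1.4142
x(h, Y) = 2*h
(x(N, l(S(z))) - 48)² = (2*√2 - 48)² = (-48 + 2*√2)²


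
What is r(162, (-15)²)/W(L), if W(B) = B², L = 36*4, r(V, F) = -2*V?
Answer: -1/64 ≈ -0.015625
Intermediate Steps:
L = 144
r(162, (-15)²)/W(L) = (-2*162)/(144²) = -324/20736 = -324*1/20736 = -1/64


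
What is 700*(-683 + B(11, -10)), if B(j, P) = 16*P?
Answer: -590100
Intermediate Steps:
700*(-683 + B(11, -10)) = 700*(-683 + 16*(-10)) = 700*(-683 - 160) = 700*(-843) = -590100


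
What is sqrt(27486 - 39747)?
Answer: I*sqrt(12261) ≈ 110.73*I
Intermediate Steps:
sqrt(27486 - 39747) = sqrt(-12261) = I*sqrt(12261)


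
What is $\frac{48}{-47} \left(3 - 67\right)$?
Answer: $\frac{3072}{47} \approx 65.362$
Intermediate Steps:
$\frac{48}{-47} \left(3 - 67\right) = 48 \left(- \frac{1}{47}\right) \left(-64\right) = \left(- \frac{48}{47}\right) \left(-64\right) = \frac{3072}{47}$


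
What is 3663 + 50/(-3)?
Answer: 10939/3 ≈ 3646.3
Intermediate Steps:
3663 + 50/(-3) = 3663 - 1/3*50 = 3663 - 50/3 = 10939/3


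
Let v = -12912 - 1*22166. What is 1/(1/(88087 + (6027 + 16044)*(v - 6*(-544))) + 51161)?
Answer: 702078707/35919048728826 ≈ 1.9546e-5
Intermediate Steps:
v = -35078 (v = -12912 - 22166 = -35078)
1/(1/(88087 + (6027 + 16044)*(v - 6*(-544))) + 51161) = 1/(1/(88087 + (6027 + 16044)*(-35078 - 6*(-544))) + 51161) = 1/(1/(88087 + 22071*(-35078 + 3264)) + 51161) = 1/(1/(88087 + 22071*(-31814)) + 51161) = 1/(1/(88087 - 702166794) + 51161) = 1/(1/(-702078707) + 51161) = 1/(-1/702078707 + 51161) = 1/(35919048728826/702078707) = 702078707/35919048728826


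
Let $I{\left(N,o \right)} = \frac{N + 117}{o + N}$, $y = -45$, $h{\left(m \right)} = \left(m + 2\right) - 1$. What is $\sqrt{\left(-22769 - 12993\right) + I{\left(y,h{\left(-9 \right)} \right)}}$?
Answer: $\frac{i \sqrt{100459274}}{53} \approx 189.11 i$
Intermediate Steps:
$h{\left(m \right)} = 1 + m$ ($h{\left(m \right)} = \left(2 + m\right) - 1 = 1 + m$)
$I{\left(N,o \right)} = \frac{117 + N}{N + o}$
$\sqrt{\left(-22769 - 12993\right) + I{\left(y,h{\left(-9 \right)} \right)}} = \sqrt{\left(-22769 - 12993\right) + \frac{117 - 45}{-45 + \left(1 - 9\right)}} = \sqrt{-35762 + \frac{1}{-45 - 8} \cdot 72} = \sqrt{-35762 + \frac{1}{-53} \cdot 72} = \sqrt{-35762 - \frac{72}{53}} = \sqrt{- \frac{1895458}{53}} = \frac{i \sqrt{100459274}}{53}$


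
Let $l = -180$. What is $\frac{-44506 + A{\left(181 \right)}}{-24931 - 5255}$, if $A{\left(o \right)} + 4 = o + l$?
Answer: $\frac{44509}{30186} \approx 1.4745$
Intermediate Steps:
$A{\left(o \right)} = -184 + o$ ($A{\left(o \right)} = -4 + \left(o - 180\right) = -4 + \left(-180 + o\right) = -184 + o$)
$\frac{-44506 + A{\left(181 \right)}}{-24931 - 5255} = \frac{-44506 + \left(-184 + 181\right)}{-24931 - 5255} = \frac{-44506 - 3}{-30186} = \left(-44509\right) \left(- \frac{1}{30186}\right) = \frac{44509}{30186}$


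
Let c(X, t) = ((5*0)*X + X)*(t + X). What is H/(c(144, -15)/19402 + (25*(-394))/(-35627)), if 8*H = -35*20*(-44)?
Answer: 665313739475/213229213 ≈ 3120.2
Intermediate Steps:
c(X, t) = X*(X + t) (c(X, t) = (0*X + X)*(X + t) = (0 + X)*(X + t) = X*(X + t))
H = 3850 (H = (-35*20*(-44))/8 = (-700*(-44))/8 = (⅛)*30800 = 3850)
H/(c(144, -15)/19402 + (25*(-394))/(-35627)) = 3850/((144*(144 - 15))/19402 + (25*(-394))/(-35627)) = 3850/((144*129)*(1/19402) - 9850*(-1/35627)) = 3850/(18576*(1/19402) + 9850/35627) = 3850/(9288/9701 + 9850/35627) = 3850/(426458426/345617527) = 3850*(345617527/426458426) = 665313739475/213229213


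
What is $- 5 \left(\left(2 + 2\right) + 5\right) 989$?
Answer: $-44505$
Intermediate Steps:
$- 5 \left(\left(2 + 2\right) + 5\right) 989 = - 5 \left(4 + 5\right) 989 = \left(-5\right) 9 \cdot 989 = \left(-45\right) 989 = -44505$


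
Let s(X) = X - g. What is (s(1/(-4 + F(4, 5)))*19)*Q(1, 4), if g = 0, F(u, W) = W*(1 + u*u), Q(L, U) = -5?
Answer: -95/81 ≈ -1.1728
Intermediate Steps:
F(u, W) = W*(1 + u²)
s(X) = X (s(X) = X - 1*0 = X + 0 = X)
(s(1/(-4 + F(4, 5)))*19)*Q(1, 4) = (19/(-4 + 5*(1 + 4²)))*(-5) = (19/(-4 + 5*(1 + 16)))*(-5) = (19/(-4 + 5*17))*(-5) = (19/(-4 + 85))*(-5) = (19/81)*(-5) = -95/81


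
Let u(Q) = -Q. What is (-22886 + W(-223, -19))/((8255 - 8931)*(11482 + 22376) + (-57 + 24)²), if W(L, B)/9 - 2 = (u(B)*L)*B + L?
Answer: -699652/22886919 ≈ -0.030570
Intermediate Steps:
W(L, B) = 18 + 9*L - 9*L*B² (W(L, B) = 18 + 9*(((-B)*L)*B + L) = 18 + 9*((-B*L)*B + L) = 18 + 9*(-L*B² + L) = 18 + 9*(L - L*B²) = 18 + (9*L - 9*L*B²) = 18 + 9*L - 9*L*B²)
(-22886 + W(-223, -19))/((8255 - 8931)*(11482 + 22376) + (-57 + 24)²) = (-22886 + (18 + 9*(-223) - 9*(-223)*(-19)²))/((8255 - 8931)*(11482 + 22376) + (-57 + 24)²) = (-22886 + (18 - 2007 - 9*(-223)*361))/(-676*33858 + (-33)²) = (-22886 + (18 - 2007 + 724527))/(-22888008 + 1089) = (-22886 + 722538)/(-22886919) = 699652*(-1/22886919) = -699652/22886919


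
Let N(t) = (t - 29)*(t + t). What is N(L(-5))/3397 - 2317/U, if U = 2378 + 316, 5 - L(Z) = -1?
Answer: -8614393/9151518 ≈ -0.94131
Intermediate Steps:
L(Z) = 6 (L(Z) = 5 - 1*(-1) = 5 + 1 = 6)
N(t) = 2*t*(-29 + t) (N(t) = (-29 + t)*(2*t) = 2*t*(-29 + t))
U = 2694
N(L(-5))/3397 - 2317/U = (2*6*(-29 + 6))/3397 - 2317/2694 = (2*6*(-23))*(1/3397) - 2317*1/2694 = -276*1/3397 - 2317/2694 = -276/3397 - 2317/2694 = -8614393/9151518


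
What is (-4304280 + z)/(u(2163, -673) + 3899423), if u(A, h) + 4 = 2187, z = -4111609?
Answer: -8415889/3901606 ≈ -2.1570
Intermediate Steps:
u(A, h) = 2183 (u(A, h) = -4 + 2187 = 2183)
(-4304280 + z)/(u(2163, -673) + 3899423) = (-4304280 - 4111609)/(2183 + 3899423) = -8415889/3901606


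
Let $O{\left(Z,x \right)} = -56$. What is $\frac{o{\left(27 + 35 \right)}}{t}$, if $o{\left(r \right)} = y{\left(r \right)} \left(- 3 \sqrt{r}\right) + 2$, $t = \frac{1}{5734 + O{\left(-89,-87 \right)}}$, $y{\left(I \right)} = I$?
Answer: $11356 - 1056108 \sqrt{62} \approx -8.3044 \cdot 10^{6}$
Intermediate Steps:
$t = \frac{1}{5678}$ ($t = \frac{1}{5734 - 56} = \frac{1}{5678} \approx 0.00017612$)
$o{\left(r \right)} = 2 - 3 r^{\frac{3}{2}}$ ($o{\left(r \right)} = r \left(- 3 \sqrt{r}\right) + 2 = - 3 r^{\frac{3}{2}} + 2 = 2 - 3 r^{\frac{3}{2}}$)
$\frac{o{\left(27 + 35 \right)}}{t} = \left(2 - 3 \left(27 + 35\right)^{\frac{3}{2}}\right) \frac{1}{\frac{1}{5678}} = \left(2 - 3 \cdot 62^{\frac{3}{2}}\right) 5678 = \left(2 - 3 \cdot 62 \sqrt{62}\right) 5678 = \left(2 - 186 \sqrt{62}\right) 5678 = 11356 - 1056108 \sqrt{62}$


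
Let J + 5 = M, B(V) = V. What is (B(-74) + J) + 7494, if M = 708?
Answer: 8123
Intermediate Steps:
J = 703 (J = -5 + 708 = 703)
(B(-74) + J) + 7494 = (-74 + 703) + 7494 = 629 + 7494 = 8123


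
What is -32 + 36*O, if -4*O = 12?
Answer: -140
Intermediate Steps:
O = -3 (O = -1/4*12 = -3)
-32 + 36*O = -32 + 36*(-3) = -32 - 108 = -140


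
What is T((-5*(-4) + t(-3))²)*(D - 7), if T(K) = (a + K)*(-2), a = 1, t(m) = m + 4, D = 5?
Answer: 1768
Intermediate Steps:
t(m) = 4 + m
T(K) = -2 - 2*K (T(K) = (1 + K)*(-2) = -2 - 2*K)
T((-5*(-4) + t(-3))²)*(D - 7) = (-2 - 2*(-5*(-4) + (4 - 3))²)*(5 - 7) = (-2 - 2*(20 + 1)²)*(-2) = (-2 - 2*21²)*(-2) = (-2 - 2*441)*(-2) = (-2 - 882)*(-2) = -884*(-2) = 1768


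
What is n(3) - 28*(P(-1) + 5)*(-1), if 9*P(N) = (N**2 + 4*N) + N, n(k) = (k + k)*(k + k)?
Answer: 1472/9 ≈ 163.56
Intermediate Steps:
n(k) = 4*k**2 (n(k) = (2*k)*(2*k) = 4*k**2)
P(N) = N**2/9 + 5*N/9 (P(N) = ((N**2 + 4*N) + N)/9 = (N**2 + 5*N)/9 = N**2/9 + 5*N/9)
n(3) - 28*(P(-1) + 5)*(-1) = 4*3**2 - 28*((1/9)*(-1)*(5 - 1) + 5)*(-1) = 4*9 - 28*((1/9)*(-1)*4 + 5)*(-1) = 36 - 28*(-4/9 + 5)*(-1) = 36 - 1148*(-1)/9 = 36 - 28*(-41/9) = 36 + 1148/9 = 1472/9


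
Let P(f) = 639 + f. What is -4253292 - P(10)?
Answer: -4253941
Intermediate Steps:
-4253292 - P(10) = -4253292 - (639 + 10) = -4253292 - 1*649 = -4253292 - 649 = -4253941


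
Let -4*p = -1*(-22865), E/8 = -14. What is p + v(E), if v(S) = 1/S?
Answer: -640221/112 ≈ -5716.3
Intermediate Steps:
E = -112 (E = 8*(-14) = -112)
p = -22865/4 (p = -(-1)*(-22865)/4 = -¼*22865 = -22865/4 ≈ -5716.3)
p + v(E) = -22865/4 + 1/(-112) = -22865/4 - 1/112 = -640221/112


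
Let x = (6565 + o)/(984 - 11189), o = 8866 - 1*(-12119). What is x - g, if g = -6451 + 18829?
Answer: -25269008/2041 ≈ -12381.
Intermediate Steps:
o = 20985 (o = 8866 + 12119 = 20985)
g = 12378
x = -5510/2041 (x = (6565 + 20985)/(984 - 11189) = 27550/(-10205) = 27550*(-1/10205) = -5510/2041 ≈ -2.6997)
x - g = -5510/2041 - 1*12378 = -5510/2041 - 12378 = -25269008/2041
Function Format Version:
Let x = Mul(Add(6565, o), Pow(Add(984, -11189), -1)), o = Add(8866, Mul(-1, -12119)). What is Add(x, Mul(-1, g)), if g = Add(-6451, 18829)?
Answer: Rational(-25269008, 2041) ≈ -12381.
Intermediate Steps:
o = 20985 (o = Add(8866, 12119) = 20985)
g = 12378
x = Rational(-5510, 2041) (x = Mul(Add(6565, 20985), Pow(Add(984, -11189), -1)) = Mul(27550, Pow(-10205, -1)) = Mul(27550, Rational(-1, 10205)) = Rational(-5510, 2041) ≈ -2.6997)
Add(x, Mul(-1, g)) = Add(Rational(-5510, 2041), Mul(-1, 12378)) = Add(Rational(-5510, 2041), -12378) = Rational(-25269008, 2041)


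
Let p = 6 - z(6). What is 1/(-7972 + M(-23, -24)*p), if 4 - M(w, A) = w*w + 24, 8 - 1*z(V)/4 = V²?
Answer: -1/72754 ≈ -1.3745e-5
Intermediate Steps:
z(V) = 32 - 4*V²
p = 118 (p = 6 - (32 - 4*6²) = 6 - (32 - 4*36) = 6 - (32 - 144) = 6 - 1*(-112) = 6 + 112 = 118)
M(w, A) = -20 - w² (M(w, A) = 4 - (w*w + 24) = 4 - (w² + 24) = 4 - (24 + w²) = 4 + (-24 - w²) = -20 - w²)
1/(-7972 + M(-23, -24)*p) = 1/(-7972 + (-20 - 1*(-23)²)*118) = 1/(-7972 + (-20 - 1*529)*118) = 1/(-7972 + (-20 - 529)*118) = 1/(-7972 - 549*118) = 1/(-7972 - 64782) = 1/(-72754) = -1/72754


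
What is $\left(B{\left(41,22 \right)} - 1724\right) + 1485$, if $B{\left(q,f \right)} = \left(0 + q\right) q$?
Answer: $1442$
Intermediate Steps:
$B{\left(q,f \right)} = q^{2}$ ($B{\left(q,f \right)} = q q = q^{2}$)
$\left(B{\left(41,22 \right)} - 1724\right) + 1485 = \left(41^{2} - 1724\right) + 1485 = \left(1681 - 1724\right) + 1485 = -43 + 1485 = 1442$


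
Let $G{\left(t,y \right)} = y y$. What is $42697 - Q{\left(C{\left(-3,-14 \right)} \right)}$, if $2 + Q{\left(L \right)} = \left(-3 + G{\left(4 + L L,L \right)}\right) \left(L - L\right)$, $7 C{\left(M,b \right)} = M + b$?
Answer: $42699$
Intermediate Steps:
$G{\left(t,y \right)} = y^{2}$
$C{\left(M,b \right)} = \frac{M}{7} + \frac{b}{7}$ ($C{\left(M,b \right)} = \frac{M + b}{7} = \frac{M}{7} + \frac{b}{7}$)
$Q{\left(L \right)} = -2$ ($Q{\left(L \right)} = -2 + \left(-3 + L^{2}\right) \left(L - L\right) = -2 + \left(-3 + L^{2}\right) 0 = -2 + 0 = -2$)
$42697 - Q{\left(C{\left(-3,-14 \right)} \right)} = 42697 - -2 = 42697 + 2 = 42699$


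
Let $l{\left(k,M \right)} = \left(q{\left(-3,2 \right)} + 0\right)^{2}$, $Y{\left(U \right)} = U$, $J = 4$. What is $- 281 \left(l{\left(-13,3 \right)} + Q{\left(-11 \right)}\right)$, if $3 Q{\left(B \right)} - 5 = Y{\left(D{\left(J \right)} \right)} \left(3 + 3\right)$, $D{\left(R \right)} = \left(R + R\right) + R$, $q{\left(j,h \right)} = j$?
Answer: $- \frac{29224}{3} \approx -9741.3$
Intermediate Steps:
$D{\left(R \right)} = 3 R$ ($D{\left(R \right)} = 2 R + R = 3 R$)
$l{\left(k,M \right)} = 9$ ($l{\left(k,M \right)} = \left(-3 + 0\right)^{2} = \left(-3\right)^{2} = 9$)
$Q{\left(B \right)} = \frac{77}{3}$ ($Q{\left(B \right)} = \frac{5}{3} + \frac{3 \cdot 4 \left(3 + 3\right)}{3} = \frac{5}{3} + \frac{12 \cdot 6}{3} = \frac{5}{3} + \frac{1}{3} \cdot 72 = \frac{5}{3} + 24 = \frac{77}{3}$)
$- 281 \left(l{\left(-13,3 \right)} + Q{\left(-11 \right)}\right) = - 281 \left(9 + \frac{77}{3}\right) = \left(-281\right) \frac{104}{3} = - \frac{29224}{3}$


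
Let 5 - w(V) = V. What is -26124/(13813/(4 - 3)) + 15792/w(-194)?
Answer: 212936220/2748787 ≈ 77.466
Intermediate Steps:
w(V) = 5 - V
-26124/(13813/(4 - 3)) + 15792/w(-194) = -26124/(13813/(4 - 3)) + 15792/(5 - 1*(-194)) = -26124/(13813/1) + 15792/(5 + 194) = -26124/(1*13813) + 15792/199 = -26124/13813 + 15792*(1/199) = -26124*1/13813 + 15792/199 = -26124/13813 + 15792/199 = 212936220/2748787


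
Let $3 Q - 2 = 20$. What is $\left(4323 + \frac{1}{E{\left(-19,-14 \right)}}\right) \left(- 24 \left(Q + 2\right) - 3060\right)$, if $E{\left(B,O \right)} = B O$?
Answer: $- \frac{1888166998}{133} \approx -1.4197 \cdot 10^{7}$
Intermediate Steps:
$Q = \frac{22}{3}$ ($Q = \frac{2}{3} + \frac{1}{3} \cdot 20 = \frac{2}{3} + \frac{20}{3} = \frac{22}{3} \approx 7.3333$)
$\left(4323 + \frac{1}{E{\left(-19,-14 \right)}}\right) \left(- 24 \left(Q + 2\right) - 3060\right) = \left(4323 + \frac{1}{\left(-19\right) \left(-14\right)}\right) \left(- 24 \left(\frac{22}{3} + 2\right) - 3060\right) = \left(4323 + \frac{1}{266}\right) \left(\left(-24\right) \frac{28}{3} - 3060\right) = \left(4323 + \frac{1}{266}\right) \left(-224 - 3060\right) = \frac{1149919}{266} \left(-3284\right) = - \frac{1888166998}{133}$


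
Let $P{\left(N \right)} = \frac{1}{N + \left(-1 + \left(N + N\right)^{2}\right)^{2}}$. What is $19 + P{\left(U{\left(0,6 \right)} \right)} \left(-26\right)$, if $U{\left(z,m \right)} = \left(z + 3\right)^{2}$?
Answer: $\frac{76246}{4013} \approx 19.0$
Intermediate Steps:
$U{\left(z,m \right)} = \left(3 + z\right)^{2}$
$P{\left(N \right)} = \frac{1}{N + \left(-1 + 4 N^{2}\right)^{2}}$ ($P{\left(N \right)} = \frac{1}{N + \left(-1 + \left(2 N\right)^{2}\right)^{2}} = \frac{1}{N + \left(-1 + 4 N^{2}\right)^{2}}$)
$19 + P{\left(U{\left(0,6 \right)} \right)} \left(-26\right) = 19 + \frac{1}{\left(3 + 0\right)^{2} + \left(-1 + 4 \left(\left(3 + 0\right)^{2}\right)^{2}\right)^{2}} \left(-26\right) = 19 + \frac{1}{3^{2} + \left(-1 + 4 \left(3^{2}\right)^{2}\right)^{2}} \left(-26\right) = 19 + \frac{1}{9 + \left(-1 + 4 \cdot 9^{2}\right)^{2}} \left(-26\right) = 19 + \frac{1}{9 + \left(-1 + 4 \cdot 81\right)^{2}} \left(-26\right) = 19 + \frac{1}{9 + \left(-1 + 324\right)^{2}} \left(-26\right) = 19 + \frac{1}{9 + 323^{2}} \left(-26\right) = 19 + \frac{1}{9 + 104329} \left(-26\right) = 19 + \frac{1}{104338} \left(-26\right) = 19 - \frac{1}{4013} = \frac{76246}{4013}$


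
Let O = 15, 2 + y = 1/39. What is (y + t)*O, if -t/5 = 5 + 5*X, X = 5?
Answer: -29635/13 ≈ -2279.6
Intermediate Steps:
y = -77/39 (y = -2 + 1/39 = -77/39 ≈ -1.9744)
t = -150 (t = -5*(5 + 5*5) = -5*(5 + 25) = -5*30 = -150)
(y + t)*O = (-77/39 - 150)*15 = -5927/39*15 = -29635/13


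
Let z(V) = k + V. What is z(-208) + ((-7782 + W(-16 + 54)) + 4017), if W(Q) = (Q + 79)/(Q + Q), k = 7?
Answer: -301299/76 ≈ -3964.5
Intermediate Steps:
z(V) = 7 + V
W(Q) = (79 + Q)/(2*Q) (W(Q) = (79 + Q)/((2*Q)) = (79 + Q)*(1/(2*Q)) = (79 + Q)/(2*Q))
z(-208) + ((-7782 + W(-16 + 54)) + 4017) = (7 - 208) + ((-7782 + (79 + (-16 + 54))/(2*(-16 + 54))) + 4017) = -201 + ((-7782 + (1/2)*(79 + 38)/38) + 4017) = -201 + ((-7782 + (1/2)*(1/38)*117) + 4017) = -201 + ((-7782 + 117/76) + 4017) = -201 + (-591315/76 + 4017) = -201 - 286023/76 = -301299/76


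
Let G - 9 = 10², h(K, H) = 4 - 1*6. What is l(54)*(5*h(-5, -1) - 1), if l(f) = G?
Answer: -1199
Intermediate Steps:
h(K, H) = -2 (h(K, H) = 4 - 6 = -2)
G = 109 (G = 9 + 10² = 9 + 100 = 109)
l(f) = 109
l(54)*(5*h(-5, -1) - 1) = 109*(5*(-2) - 1) = 109*(-10 - 1) = 109*(-11) = -1199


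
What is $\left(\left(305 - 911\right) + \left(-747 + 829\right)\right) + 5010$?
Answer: $4486$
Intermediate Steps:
$\left(\left(305 - 911\right) + \left(-747 + 829\right)\right) + 5010 = \left(-606 + 82\right) + 5010 = -524 + 5010 = 4486$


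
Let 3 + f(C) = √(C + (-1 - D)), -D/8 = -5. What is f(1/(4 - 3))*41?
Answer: -123 + 82*I*√10 ≈ -123.0 + 259.31*I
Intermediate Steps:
D = 40 (D = -8*(-5) = 40)
f(C) = -3 + √(-41 + C) (f(C) = -3 + √(C + (-1 - 1*40)) = -3 + √(C + (-1 - 40)) = -3 + √(C - 41) = -3 + √(-41 + C))
f(1/(4 - 3))*41 = (-3 + √(-41 + 1/(4 - 3)))*41 = (-3 + √(-41 + 1/1))*41 = (-3 + √(-41 + 1))*41 = (-3 + √(-40))*41 = (-3 + 2*I*√10)*41 = -123 + 82*I*√10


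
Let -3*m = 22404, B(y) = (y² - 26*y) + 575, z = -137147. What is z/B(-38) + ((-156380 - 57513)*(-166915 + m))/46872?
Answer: 3617825026579/4546584 ≈ 7.9572e+5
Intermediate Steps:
B(y) = 575 + y² - 26*y
m = -7468 (m = -⅓*22404 = -7468)
z/B(-38) + ((-156380 - 57513)*(-166915 + m))/46872 = -137147/(575 + (-38)² - 26*(-38)) + ((-156380 - 57513)*(-166915 - 7468))/46872 = -137147/(575 + 1444 + 988) - 213893*(-174383)*(1/46872) = -137147/3007 + 37299303019*(1/46872) = -137147*1/3007 + 37299303019/46872 = -137147/3007 + 37299303019/46872 = 3617825026579/4546584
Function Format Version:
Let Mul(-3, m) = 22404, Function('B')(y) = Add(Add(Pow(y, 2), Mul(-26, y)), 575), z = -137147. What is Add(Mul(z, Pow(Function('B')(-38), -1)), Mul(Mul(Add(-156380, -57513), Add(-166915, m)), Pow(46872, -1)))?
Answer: Rational(3617825026579, 4546584) ≈ 7.9572e+5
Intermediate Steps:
Function('B')(y) = Add(575, Pow(y, 2), Mul(-26, y))
m = -7468 (m = Mul(Rational(-1, 3), 22404) = -7468)
Add(Mul(z, Pow(Function('B')(-38), -1)), Mul(Mul(Add(-156380, -57513), Add(-166915, m)), Pow(46872, -1))) = Add(Mul(-137147, Pow(Add(575, Pow(-38, 2), Mul(-26, -38)), -1)), Mul(Mul(Add(-156380, -57513), Add(-166915, -7468)), Pow(46872, -1))) = Add(Mul(-137147, Pow(Add(575, 1444, 988), -1)), Mul(Mul(-213893, -174383), Rational(1, 46872))) = Add(Mul(-137147, Pow(3007, -1)), Mul(37299303019, Rational(1, 46872))) = Add(Mul(-137147, Rational(1, 3007)), Rational(37299303019, 46872)) = Add(Rational(-137147, 3007), Rational(37299303019, 46872)) = Rational(3617825026579, 4546584)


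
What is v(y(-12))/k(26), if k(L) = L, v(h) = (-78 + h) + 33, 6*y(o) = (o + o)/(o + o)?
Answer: -269/156 ≈ -1.7244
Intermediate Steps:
y(o) = ⅙ (y(o) = ((o + o)/(o + o))/6 = ((2*o)/((2*o)))/6 = ((2*o)*(1/(2*o)))/6 = (⅙)*1 = ⅙)
v(h) = -45 + h
v(y(-12))/k(26) = (-45 + ⅙)/26 = -269/6*1/26 = -269/156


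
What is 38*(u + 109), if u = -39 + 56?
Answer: 4788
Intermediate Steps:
u = 17
38*(u + 109) = 38*(17 + 109) = 38*126 = 4788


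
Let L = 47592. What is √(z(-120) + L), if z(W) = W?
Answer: 4*√2967 ≈ 217.88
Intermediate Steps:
√(z(-120) + L) = √(-120 + 47592) = √47472 = 4*√2967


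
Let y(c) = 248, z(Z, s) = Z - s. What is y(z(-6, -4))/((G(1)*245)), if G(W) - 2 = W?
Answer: 248/735 ≈ 0.33741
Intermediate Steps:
G(W) = 2 + W
y(z(-6, -4))/((G(1)*245)) = 248/(((2 + 1)*245)) = 248/((3*245)) = 248/735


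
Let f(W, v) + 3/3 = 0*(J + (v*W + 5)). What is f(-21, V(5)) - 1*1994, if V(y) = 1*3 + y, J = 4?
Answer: -1995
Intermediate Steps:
V(y) = 3 + y
f(W, v) = -1 (f(W, v) = -1 + 0*(4 + (v*W + 5)) = -1 + 0*(4 + (W*v + 5)) = -1 + 0*(4 + (5 + W*v)) = -1 + 0*(9 + W*v) = -1 + 0 = -1)
f(-21, V(5)) - 1*1994 = -1 - 1*1994 = -1 - 1994 = -1995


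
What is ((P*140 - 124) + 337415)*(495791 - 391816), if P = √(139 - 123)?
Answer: 35128057725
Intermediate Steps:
P = 4 (P = √16 = 4)
((P*140 - 124) + 337415)*(495791 - 391816) = ((4*140 - 124) + 337415)*(495791 - 391816) = ((560 - 124) + 337415)*103975 = (436 + 337415)*103975 = 337851*103975 = 35128057725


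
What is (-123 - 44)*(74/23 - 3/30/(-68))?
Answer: -8407281/15640 ≈ -537.55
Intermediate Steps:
(-123 - 44)*(74/23 - 3/30/(-68)) = -167*(74*(1/23) - 3*1/30*(-1/68)) = -167*(74/23 - ⅒*(-1/68)) = -167*(74/23 + 1/680) = -167*50343/15640 = -8407281/15640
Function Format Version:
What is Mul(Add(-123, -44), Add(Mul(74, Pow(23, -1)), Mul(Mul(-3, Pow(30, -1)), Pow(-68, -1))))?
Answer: Rational(-8407281, 15640) ≈ -537.55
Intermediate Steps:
Mul(Add(-123, -44), Add(Mul(74, Pow(23, -1)), Mul(Mul(-3, Pow(30, -1)), Pow(-68, -1)))) = Mul(-167, Add(Mul(74, Rational(1, 23)), Mul(Mul(-3, Rational(1, 30)), Rational(-1, 68)))) = Mul(-167, Add(Rational(74, 23), Mul(Rational(-1, 10), Rational(-1, 68)))) = Mul(-167, Add(Rational(74, 23), Rational(1, 680))) = Mul(-167, Rational(50343, 15640)) = Rational(-8407281, 15640)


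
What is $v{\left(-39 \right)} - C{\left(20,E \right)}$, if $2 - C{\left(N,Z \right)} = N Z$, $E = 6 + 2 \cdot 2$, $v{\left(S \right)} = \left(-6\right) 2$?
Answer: $186$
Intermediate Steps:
$v{\left(S \right)} = -12$
$E = 10$ ($E = 6 + 4 = 10$)
$C{\left(N,Z \right)} = 2 - N Z$
$v{\left(-39 \right)} - C{\left(20,E \right)} = -12 - \left(2 - 20 \cdot 10\right) = -12 - \left(2 - 200\right) = -12 - -198 = -12 + 198 = 186$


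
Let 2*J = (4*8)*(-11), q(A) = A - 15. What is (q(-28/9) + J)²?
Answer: 3052009/81 ≈ 37679.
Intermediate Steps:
q(A) = -15 + A
J = -176 (J = ((4*8)*(-11))/2 = (32*(-11))/2 = (½)*(-352) = -176)
(q(-28/9) + J)² = ((-15 - 28/9) - 176)² = (-163/9 - 176)² = (-1747/9)² = 3052009/81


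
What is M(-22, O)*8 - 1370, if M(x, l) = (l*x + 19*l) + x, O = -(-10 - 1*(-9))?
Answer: -1570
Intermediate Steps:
O = 1 (O = -(-10 + 9) = -1*(-1) = 1)
M(x, l) = x + 19*l + l*x (M(x, l) = (19*l + l*x) + x = x + 19*l + l*x)
M(-22, O)*8 - 1370 = (-22 + 19*1 + 1*(-22))*8 - 1370 = (-22 + 19 - 22)*8 - 1370 = -25*8 - 1370 = -200 - 1370 = -1570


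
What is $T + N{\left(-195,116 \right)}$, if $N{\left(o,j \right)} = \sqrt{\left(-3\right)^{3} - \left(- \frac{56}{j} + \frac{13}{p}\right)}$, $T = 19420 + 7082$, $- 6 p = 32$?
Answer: $26502 + \frac{i \sqrt{324017}}{116} \approx 26502.0 + 4.9071 i$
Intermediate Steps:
$p = - \frac{16}{3}$ ($p = \left(- \frac{1}{6}\right) 32 = - \frac{16}{3} \approx -5.3333$)
$T = 26502$
$N{\left(o,j \right)} = \sqrt{- \frac{393}{16} + \frac{56}{j}}$ ($N{\left(o,j \right)} = \sqrt{\left(-3\right)^{3} + \left(\frac{56}{j} - \frac{13}{- \frac{16}{3}}\right)} = \sqrt{-27 + \left(\frac{56}{j} - - \frac{39}{16}\right)} = \sqrt{-27 + \left(\frac{56}{j} + \frac{39}{16}\right)} = \sqrt{-27 + \left(\frac{39}{16} + \frac{56}{j}\right)} = \sqrt{- \frac{393}{16} + \frac{56}{j}}$)
$T + N{\left(-195,116 \right)} = 26502 + \frac{\sqrt{-393 + \frac{896}{116}}}{4} = 26502 + \frac{\sqrt{-393 + 896 \cdot \frac{1}{116}}}{4} = 26502 + \frac{\sqrt{-393 + \frac{224}{29}}}{4} = 26502 + \frac{\sqrt{- \frac{11173}{29}}}{4} = 26502 + \frac{\frac{1}{29} i \sqrt{324017}}{4} = 26502 + \frac{i \sqrt{324017}}{116}$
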